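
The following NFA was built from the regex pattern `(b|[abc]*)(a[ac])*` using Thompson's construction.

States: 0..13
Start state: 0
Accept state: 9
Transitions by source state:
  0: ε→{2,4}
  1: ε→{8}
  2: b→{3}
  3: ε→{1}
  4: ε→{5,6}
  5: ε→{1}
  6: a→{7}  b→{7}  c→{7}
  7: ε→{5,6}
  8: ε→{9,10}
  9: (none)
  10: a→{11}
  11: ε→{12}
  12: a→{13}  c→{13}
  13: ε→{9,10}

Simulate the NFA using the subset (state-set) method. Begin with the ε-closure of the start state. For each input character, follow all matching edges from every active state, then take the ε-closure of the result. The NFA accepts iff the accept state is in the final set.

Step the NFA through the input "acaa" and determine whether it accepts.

Answer: ACCEPT

Trace:
S₀ = ε-closure({0}) = {0,1,2,4,5,6,8,9,10}
'a' @ 1: {1,5,6,7,8,9,10,11,12}  ✓accept
'c' @ 2: {1,5,6,7,8,9,10,13}  ✓accept
'a' @ 3: {1,5,6,7,8,9,10,11,12}  ✓accept
'a' @ 4: {1,5,6,7,8,9,10,11,12,13}  ✓accept
end set {1,5,6,7,8,9,10,11,12,13} — state 9 in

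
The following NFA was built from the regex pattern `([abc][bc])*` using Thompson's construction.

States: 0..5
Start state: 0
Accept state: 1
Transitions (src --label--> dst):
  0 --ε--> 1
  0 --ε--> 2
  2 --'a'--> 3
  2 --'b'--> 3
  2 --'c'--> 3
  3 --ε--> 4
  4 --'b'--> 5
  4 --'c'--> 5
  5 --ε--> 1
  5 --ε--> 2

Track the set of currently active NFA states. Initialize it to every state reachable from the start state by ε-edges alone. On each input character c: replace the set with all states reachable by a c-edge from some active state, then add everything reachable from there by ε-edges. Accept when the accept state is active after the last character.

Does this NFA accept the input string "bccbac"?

Answer: ACCEPT

Derivation:
start: ε-closure({0}) = {0,1,2}
'b' @ 1: {3,4}
'c' @ 2: {1,2,5}  (accept∈set)
'c' @ 3: {3,4}
'b' @ 4: {1,2,5}  (accept∈set)
'a' @ 5: {3,4}
'c' @ 6: {1,2,5}  (accept∈set)
end set {1,2,5} — state 1 in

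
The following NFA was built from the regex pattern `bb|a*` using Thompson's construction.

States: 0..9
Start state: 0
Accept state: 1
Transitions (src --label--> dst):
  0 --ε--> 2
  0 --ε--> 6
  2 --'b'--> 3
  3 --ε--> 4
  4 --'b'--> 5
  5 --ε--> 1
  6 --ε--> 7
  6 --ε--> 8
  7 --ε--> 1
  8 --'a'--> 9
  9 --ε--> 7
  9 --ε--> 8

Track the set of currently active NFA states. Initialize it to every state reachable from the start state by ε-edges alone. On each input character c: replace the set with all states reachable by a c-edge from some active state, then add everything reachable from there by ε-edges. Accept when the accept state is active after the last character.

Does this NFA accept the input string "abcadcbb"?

S₀ = ε-closure({0}) = {0,1,2,6,7,8}
'a' @ 1: {1,7,8,9}  ✓accept
'b' @ 2: {}  — state set empty
rest 'cadcbb' ignored (set empty)
end set {} — state 1 not in

Answer: REJECT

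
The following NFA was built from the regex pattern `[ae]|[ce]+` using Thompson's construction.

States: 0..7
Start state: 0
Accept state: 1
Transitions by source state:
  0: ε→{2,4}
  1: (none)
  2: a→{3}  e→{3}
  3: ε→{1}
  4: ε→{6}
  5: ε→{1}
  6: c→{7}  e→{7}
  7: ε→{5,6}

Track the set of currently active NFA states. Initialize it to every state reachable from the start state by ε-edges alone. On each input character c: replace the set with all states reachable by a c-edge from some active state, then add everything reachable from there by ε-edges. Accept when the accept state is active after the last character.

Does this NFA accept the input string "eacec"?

Answer: REJECT

Trace:
S₀ = ε-closure({0}) = {0,2,4,6}
'e' @ 1: {1,3,5,6,7}  ✓accept
'a' @ 2: {}  — dead — no transitions
rest 'cec' ignored (set empty)
final: {}; accept 1 not in set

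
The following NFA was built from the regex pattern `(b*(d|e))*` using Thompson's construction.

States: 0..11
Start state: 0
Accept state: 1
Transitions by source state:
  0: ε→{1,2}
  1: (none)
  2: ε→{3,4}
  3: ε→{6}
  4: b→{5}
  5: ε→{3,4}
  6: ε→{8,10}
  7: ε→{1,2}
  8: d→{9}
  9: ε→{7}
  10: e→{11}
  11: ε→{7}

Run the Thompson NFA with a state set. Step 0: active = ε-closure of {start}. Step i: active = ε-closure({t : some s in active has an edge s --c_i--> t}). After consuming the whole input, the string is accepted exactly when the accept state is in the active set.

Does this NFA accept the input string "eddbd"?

S₀ = ε-closure({0}) = {0,1,2,3,4,6,8,10}
'e' @ 1: {1,2,3,4,6,7,8,10,11}  (accept∈set)
'd' @ 2: {1,2,3,4,6,7,8,9,10}  (accept∈set)
'd' @ 3: {1,2,3,4,6,7,8,9,10}  (accept∈set)
'b' @ 4: {3,4,5,6,8,10}
'd' @ 5: {1,2,3,4,6,7,8,9,10}  (accept∈set)
end set {1,2,3,4,6,7,8,9,10} — state 1 in

Answer: ACCEPT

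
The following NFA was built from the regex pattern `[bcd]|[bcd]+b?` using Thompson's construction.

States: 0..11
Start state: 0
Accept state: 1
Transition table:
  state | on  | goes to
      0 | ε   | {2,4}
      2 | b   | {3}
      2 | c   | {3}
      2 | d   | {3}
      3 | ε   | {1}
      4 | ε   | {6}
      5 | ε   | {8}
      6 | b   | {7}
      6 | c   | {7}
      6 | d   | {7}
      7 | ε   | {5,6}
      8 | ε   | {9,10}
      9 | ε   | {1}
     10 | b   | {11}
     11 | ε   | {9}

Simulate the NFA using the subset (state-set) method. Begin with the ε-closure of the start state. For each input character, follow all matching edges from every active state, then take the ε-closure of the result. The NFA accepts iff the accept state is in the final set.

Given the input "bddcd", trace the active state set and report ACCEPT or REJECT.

initial (ε-close {0}): {0,2,4,6}
'b' @ 1: {1,3,5,6,7,8,9,10}  [accepting]
'd' @ 2: {1,5,6,7,8,9,10}  [accepting]
'd' @ 3: {1,5,6,7,8,9,10}  [accepting]
'c' @ 4: {1,5,6,7,8,9,10}  [accepting]
'd' @ 5: {1,5,6,7,8,9,10}  [accepting]
final: {1,5,6,7,8,9,10}; accept 1 in set

Answer: ACCEPT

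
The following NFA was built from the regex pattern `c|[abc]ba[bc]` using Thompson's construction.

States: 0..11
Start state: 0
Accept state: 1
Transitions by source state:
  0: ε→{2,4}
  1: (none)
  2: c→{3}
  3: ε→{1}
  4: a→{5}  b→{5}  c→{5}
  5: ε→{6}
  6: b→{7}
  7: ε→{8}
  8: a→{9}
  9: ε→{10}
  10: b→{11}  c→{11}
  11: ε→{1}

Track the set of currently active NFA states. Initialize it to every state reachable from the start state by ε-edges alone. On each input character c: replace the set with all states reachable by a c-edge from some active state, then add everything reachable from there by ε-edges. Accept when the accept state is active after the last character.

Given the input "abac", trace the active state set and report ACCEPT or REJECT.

Answer: ACCEPT

Steps:
start: ε-closure({0}) = {0,2,4}
'a' @ 1: {5,6}
'b' @ 2: {7,8}
'a' @ 3: {9,10}
'c' @ 4: {1,11}  [accepting]
end set {1,11} — state 1 in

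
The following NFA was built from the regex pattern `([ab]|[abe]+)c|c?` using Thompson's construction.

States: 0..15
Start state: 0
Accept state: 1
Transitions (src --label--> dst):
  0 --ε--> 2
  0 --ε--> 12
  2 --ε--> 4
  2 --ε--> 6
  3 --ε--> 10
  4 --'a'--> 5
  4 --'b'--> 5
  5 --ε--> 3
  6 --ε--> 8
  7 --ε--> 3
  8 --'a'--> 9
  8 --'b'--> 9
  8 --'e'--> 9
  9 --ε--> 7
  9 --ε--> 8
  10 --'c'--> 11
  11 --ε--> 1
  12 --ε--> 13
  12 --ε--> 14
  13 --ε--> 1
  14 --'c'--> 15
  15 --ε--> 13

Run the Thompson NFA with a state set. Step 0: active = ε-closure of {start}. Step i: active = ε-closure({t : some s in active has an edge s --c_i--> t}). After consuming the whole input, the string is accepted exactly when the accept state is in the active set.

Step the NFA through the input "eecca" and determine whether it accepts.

Answer: REJECT

Trace:
start: ε-closure({0}) = {0,1,2,4,6,8,12,13,14}
'e' @ 1: {3,7,8,9,10}
'e' @ 2: {3,7,8,9,10}
'c' @ 3: {1,11}  ✓accept
'c' @ 4: {}  — state set empty
rest 'a' ignored (set empty)
end set {} — state 1 not in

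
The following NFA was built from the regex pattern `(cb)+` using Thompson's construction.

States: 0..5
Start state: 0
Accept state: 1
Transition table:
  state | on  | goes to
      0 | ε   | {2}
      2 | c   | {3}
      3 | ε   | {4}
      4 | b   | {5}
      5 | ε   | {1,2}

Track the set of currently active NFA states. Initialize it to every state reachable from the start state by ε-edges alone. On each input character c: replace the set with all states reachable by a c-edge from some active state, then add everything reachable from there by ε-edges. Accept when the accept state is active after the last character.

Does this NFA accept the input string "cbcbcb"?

start: ε-closure({0}) = {0,2}
'c' @ 1: {3,4}
'b' @ 2: {1,2,5}  ✓accept
'c' @ 3: {3,4}
'b' @ 4: {1,2,5}  ✓accept
'c' @ 5: {3,4}
'b' @ 6: {1,2,5}  ✓accept
final: {1,2,5}; accept 1 in set

Answer: ACCEPT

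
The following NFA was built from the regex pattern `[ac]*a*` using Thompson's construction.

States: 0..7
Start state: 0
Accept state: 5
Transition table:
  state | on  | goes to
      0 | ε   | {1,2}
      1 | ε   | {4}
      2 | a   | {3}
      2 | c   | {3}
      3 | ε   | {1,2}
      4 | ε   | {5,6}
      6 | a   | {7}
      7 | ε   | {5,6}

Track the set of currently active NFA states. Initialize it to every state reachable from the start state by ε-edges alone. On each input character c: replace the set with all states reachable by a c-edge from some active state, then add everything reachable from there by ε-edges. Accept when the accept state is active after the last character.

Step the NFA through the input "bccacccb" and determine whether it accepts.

Answer: REJECT

Steps:
initial (ε-close {0}): {0,1,2,4,5,6}
'b' @ 1: {}  — no active states
rest 'ccacccb' ignored (set empty)
after full input: {}  (accept=5 not in)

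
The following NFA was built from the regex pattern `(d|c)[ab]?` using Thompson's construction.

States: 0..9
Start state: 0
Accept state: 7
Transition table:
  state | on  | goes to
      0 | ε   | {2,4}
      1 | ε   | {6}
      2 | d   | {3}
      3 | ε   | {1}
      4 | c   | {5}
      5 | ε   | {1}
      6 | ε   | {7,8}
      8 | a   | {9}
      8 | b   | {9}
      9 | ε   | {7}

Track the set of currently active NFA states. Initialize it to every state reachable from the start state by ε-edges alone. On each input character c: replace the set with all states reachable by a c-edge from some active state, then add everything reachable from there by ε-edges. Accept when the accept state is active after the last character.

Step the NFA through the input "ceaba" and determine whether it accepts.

initial (ε-close {0}): {0,2,4}
'c' @ 1: {1,5,6,7,8}  (accept∈set)
'e' @ 2: {}  — dead — no transitions
rest 'aba' ignored (set empty)
after full input: {}  (accept=7 not in)

Answer: REJECT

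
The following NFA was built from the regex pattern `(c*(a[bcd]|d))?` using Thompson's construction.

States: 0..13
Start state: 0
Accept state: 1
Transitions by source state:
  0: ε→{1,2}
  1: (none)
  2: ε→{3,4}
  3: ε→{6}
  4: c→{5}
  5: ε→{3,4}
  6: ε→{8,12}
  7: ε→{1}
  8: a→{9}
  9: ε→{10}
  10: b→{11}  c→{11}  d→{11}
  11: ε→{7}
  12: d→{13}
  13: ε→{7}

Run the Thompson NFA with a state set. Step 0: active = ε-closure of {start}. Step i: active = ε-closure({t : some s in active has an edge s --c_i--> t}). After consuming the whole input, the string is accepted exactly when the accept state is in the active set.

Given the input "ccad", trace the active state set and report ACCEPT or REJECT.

Answer: ACCEPT

Trace:
start: ε-closure({0}) = {0,1,2,3,4,6,8,12}
'c' @ 1: {3,4,5,6,8,12}
'c' @ 2: {3,4,5,6,8,12}
'a' @ 3: {9,10}
'd' @ 4: {1,7,11}  ✓accept
final: {1,7,11}; accept 1 in set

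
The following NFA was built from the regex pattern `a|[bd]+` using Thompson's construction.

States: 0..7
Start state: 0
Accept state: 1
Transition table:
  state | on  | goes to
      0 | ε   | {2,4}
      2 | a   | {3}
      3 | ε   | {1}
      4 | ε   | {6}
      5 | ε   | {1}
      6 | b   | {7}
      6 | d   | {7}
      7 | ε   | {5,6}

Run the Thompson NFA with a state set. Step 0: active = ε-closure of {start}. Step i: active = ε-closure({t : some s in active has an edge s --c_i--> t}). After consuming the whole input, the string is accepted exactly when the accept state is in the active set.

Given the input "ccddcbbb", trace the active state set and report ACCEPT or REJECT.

S₀ = ε-closure({0}) = {0,2,4,6}
'c' @ 1: {}  — dead — no transitions
rest 'cddcbbb' ignored (set empty)
after full input: {}  (accept=1 not in)

Answer: REJECT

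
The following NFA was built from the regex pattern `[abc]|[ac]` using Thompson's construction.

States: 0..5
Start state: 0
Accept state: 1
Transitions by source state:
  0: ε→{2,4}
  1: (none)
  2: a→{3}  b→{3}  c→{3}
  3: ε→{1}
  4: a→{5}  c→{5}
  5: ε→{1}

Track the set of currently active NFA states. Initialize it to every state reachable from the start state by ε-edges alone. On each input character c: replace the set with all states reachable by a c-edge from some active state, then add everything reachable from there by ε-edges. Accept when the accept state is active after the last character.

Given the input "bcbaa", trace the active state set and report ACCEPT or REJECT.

initial (ε-close {0}): {0,2,4}
'b' @ 1: {1,3}  [accepting]
'c' @ 2: {}  — state set empty
rest 'baa' ignored (set empty)
end set {} — state 1 not in

Answer: REJECT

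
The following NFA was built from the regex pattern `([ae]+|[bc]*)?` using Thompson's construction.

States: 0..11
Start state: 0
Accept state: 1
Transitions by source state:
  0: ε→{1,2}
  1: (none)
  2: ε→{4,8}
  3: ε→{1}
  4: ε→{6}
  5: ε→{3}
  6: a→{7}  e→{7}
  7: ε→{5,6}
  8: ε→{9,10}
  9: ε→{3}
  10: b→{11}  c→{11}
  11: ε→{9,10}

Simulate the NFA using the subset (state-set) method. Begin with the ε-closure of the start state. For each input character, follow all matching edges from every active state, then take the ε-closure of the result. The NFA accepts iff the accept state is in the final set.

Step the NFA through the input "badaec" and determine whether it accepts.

start: ε-closure({0}) = {0,1,2,3,4,6,8,9,10}
'b' @ 1: {1,3,9,10,11}  ✓accept
'a' @ 2: {}  — dead — no transitions
rest 'daec' ignored (set empty)
after full input: {}  (accept=1 not in)

Answer: REJECT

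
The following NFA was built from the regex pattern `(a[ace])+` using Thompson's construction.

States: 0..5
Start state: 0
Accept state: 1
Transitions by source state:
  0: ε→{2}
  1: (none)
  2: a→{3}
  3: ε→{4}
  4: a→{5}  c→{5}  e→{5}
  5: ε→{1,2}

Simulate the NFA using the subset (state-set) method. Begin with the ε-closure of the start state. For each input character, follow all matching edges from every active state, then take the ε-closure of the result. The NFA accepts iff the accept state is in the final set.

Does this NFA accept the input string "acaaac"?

Answer: ACCEPT

Steps:
start: ε-closure({0}) = {0,2}
'a' @ 1: {3,4}
'c' @ 2: {1,2,5}  [accepting]
'a' @ 3: {3,4}
'a' @ 4: {1,2,5}  [accepting]
'a' @ 5: {3,4}
'c' @ 6: {1,2,5}  [accepting]
after full input: {1,2,5}  (accept=1 in)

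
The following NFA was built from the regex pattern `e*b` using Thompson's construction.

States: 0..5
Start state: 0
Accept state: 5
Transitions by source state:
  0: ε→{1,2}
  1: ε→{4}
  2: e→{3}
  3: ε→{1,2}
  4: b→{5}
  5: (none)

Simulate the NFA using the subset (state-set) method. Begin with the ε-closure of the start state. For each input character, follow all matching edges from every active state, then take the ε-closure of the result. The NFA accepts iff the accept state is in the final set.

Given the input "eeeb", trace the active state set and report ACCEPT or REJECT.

Answer: ACCEPT

Derivation:
initial (ε-close {0}): {0,1,2,4}
'e' @ 1: {1,2,3,4}
'e' @ 2: {1,2,3,4}
'e' @ 3: {1,2,3,4}
'b' @ 4: {5}  (accept∈set)
after full input: {5}  (accept=5 in)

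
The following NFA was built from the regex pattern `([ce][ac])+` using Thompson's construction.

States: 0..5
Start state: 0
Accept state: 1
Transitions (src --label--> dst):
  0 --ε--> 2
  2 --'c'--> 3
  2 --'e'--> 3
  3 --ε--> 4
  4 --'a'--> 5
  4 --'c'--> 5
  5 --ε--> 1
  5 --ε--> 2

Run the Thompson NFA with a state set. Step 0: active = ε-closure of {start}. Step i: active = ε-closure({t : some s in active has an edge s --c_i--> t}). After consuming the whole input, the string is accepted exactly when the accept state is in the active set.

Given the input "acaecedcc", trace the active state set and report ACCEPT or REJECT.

S₀ = ε-closure({0}) = {0,2}
'a' @ 1: {}  — dead — no transitions
rest 'caecedcc' ignored (set empty)
end set {} — state 1 not in

Answer: REJECT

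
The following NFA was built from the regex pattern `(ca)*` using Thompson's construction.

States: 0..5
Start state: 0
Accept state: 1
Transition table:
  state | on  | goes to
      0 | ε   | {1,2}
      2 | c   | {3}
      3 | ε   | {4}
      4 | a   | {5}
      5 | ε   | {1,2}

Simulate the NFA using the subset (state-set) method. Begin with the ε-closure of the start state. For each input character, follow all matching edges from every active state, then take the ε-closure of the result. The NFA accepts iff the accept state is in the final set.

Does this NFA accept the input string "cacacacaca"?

Answer: ACCEPT

Trace:
S₀ = ε-closure({0}) = {0,1,2}
'c' @ 1: {3,4}
'a' @ 2: {1,2,5}  ✓accept
'c' @ 3: {3,4}
'a' @ 4: {1,2,5}  ✓accept
'c' @ 5: {3,4}
'a' @ 6: {1,2,5}  ✓accept
'c' @ 7: {3,4}
'a' @ 8: {1,2,5}  ✓accept
'c' @ 9: {3,4}
'a' @ 10: {1,2,5}  ✓accept
after full input: {1,2,5}  (accept=1 in)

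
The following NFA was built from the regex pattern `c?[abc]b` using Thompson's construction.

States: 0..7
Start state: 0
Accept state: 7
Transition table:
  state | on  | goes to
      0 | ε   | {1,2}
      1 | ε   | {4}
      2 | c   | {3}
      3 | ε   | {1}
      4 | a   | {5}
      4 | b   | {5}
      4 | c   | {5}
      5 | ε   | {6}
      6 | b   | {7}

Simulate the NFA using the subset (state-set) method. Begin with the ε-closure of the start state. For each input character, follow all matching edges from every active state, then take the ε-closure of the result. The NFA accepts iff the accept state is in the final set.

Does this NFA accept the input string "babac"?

start: ε-closure({0}) = {0,1,2,4}
'b' @ 1: {5,6}
'a' @ 2: {}  — no active states
rest 'bac' ignored (set empty)
final: {}; accept 7 not in set

Answer: REJECT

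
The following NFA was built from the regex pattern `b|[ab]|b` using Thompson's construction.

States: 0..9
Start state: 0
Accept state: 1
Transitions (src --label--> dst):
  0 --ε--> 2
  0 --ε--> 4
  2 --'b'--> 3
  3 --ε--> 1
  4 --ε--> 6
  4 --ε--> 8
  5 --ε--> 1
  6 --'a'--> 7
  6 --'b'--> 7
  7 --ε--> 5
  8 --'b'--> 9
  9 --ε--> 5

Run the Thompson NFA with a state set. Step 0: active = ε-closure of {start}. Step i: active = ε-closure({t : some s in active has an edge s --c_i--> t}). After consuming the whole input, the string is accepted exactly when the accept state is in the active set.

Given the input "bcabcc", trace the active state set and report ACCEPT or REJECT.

initial (ε-close {0}): {0,2,4,6,8}
'b' @ 1: {1,3,5,7,9}  (accept∈set)
'c' @ 2: {}  — dead — no transitions
rest 'abcc' ignored (set empty)
final: {}; accept 1 not in set

Answer: REJECT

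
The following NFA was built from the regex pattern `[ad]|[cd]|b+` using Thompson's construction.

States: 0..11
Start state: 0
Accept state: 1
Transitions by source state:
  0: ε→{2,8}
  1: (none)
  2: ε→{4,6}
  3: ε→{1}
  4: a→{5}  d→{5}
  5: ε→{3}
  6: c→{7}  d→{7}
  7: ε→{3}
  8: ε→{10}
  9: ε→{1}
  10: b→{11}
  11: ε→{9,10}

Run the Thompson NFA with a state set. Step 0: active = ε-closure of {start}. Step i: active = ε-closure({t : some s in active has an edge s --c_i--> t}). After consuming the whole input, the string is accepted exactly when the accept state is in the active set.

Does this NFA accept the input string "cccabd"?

Answer: REJECT

Trace:
start: ε-closure({0}) = {0,2,4,6,8,10}
'c' @ 1: {1,3,7}  ✓accept
'c' @ 2: {}  — state set empty
rest 'cabd' ignored (set empty)
after full input: {}  (accept=1 not in)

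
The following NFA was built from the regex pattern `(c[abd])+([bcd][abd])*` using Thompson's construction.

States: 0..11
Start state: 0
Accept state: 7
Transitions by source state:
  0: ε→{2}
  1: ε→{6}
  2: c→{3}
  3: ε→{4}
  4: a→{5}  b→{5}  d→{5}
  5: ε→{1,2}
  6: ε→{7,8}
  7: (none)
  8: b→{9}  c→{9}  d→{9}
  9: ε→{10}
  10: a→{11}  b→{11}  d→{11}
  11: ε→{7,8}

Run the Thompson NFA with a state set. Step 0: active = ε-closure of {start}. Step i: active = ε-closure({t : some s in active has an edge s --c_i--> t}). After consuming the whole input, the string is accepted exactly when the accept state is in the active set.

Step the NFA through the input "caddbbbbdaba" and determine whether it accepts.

Answer: ACCEPT

Derivation:
start: ε-closure({0}) = {0,2}
'c' @ 1: {3,4}
'a' @ 2: {1,2,5,6,7,8}  (accept∈set)
'd' @ 3: {9,10}
'd' @ 4: {7,8,11}  (accept∈set)
'b' @ 5: {9,10}
'b' @ 6: {7,8,11}  (accept∈set)
'b' @ 7: {9,10}
'b' @ 8: {7,8,11}  (accept∈set)
'd' @ 9: {9,10}
'a' @ 10: {7,8,11}  (accept∈set)
'b' @ 11: {9,10}
'a' @ 12: {7,8,11}  (accept∈set)
final: {7,8,11}; accept 7 in set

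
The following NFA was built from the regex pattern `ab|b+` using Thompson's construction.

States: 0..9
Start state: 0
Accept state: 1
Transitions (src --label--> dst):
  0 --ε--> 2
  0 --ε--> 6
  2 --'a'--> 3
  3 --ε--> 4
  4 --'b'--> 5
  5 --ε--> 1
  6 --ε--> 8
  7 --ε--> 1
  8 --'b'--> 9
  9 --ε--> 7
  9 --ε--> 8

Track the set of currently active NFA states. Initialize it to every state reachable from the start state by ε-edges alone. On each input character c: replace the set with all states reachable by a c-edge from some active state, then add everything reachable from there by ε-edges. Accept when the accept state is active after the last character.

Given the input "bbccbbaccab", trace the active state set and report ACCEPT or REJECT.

Answer: REJECT

Steps:
S₀ = ε-closure({0}) = {0,2,6,8}
'b' @ 1: {1,7,8,9}  ✓accept
'b' @ 2: {1,7,8,9}  ✓accept
'c' @ 3: {}  — no active states
rest 'cbbaccab' ignored (set empty)
end set {} — state 1 not in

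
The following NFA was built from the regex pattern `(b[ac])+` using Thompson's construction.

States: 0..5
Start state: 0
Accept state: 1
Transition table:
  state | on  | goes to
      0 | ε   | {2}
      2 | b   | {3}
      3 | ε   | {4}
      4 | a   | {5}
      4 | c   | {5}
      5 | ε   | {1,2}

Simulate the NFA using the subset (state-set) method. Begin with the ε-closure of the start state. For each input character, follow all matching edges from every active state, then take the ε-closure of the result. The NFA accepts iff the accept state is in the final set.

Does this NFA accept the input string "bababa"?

Answer: ACCEPT

Derivation:
S₀ = ε-closure({0}) = {0,2}
'b' @ 1: {3,4}
'a' @ 2: {1,2,5}  (accept∈set)
'b' @ 3: {3,4}
'a' @ 4: {1,2,5}  (accept∈set)
'b' @ 5: {3,4}
'a' @ 6: {1,2,5}  (accept∈set)
final: {1,2,5}; accept 1 in set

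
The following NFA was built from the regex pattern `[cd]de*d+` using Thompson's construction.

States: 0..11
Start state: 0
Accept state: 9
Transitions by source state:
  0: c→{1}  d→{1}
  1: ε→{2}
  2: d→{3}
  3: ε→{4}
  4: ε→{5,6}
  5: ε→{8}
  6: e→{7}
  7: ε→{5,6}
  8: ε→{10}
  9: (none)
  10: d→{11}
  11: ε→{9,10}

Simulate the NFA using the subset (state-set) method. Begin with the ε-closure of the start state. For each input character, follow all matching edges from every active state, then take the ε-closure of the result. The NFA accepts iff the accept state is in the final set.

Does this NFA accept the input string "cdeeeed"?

Answer: ACCEPT

Derivation:
S₀ = ε-closure({0}) = {0}
'c' @ 1: {1,2}
'd' @ 2: {3,4,5,6,8,10}
'e' @ 3: {5,6,7,8,10}
'e' @ 4: {5,6,7,8,10}
'e' @ 5: {5,6,7,8,10}
'e' @ 6: {5,6,7,8,10}
'd' @ 7: {9,10,11}  ✓accept
after full input: {9,10,11}  (accept=9 in)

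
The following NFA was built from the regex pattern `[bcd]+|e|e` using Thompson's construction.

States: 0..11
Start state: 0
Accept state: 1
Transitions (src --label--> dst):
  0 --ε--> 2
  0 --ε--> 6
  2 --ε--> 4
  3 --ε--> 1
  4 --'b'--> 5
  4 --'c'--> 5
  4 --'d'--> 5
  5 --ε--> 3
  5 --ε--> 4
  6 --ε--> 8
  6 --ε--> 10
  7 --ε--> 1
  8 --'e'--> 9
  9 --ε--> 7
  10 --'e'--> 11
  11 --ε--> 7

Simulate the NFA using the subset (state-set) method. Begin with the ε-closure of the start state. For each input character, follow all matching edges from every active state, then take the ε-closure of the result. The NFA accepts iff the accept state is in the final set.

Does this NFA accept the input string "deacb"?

start: ε-closure({0}) = {0,2,4,6,8,10}
'd' @ 1: {1,3,4,5}  ✓accept
'e' @ 2: {}  — dead — no transitions
rest 'acb' ignored (set empty)
end set {} — state 1 not in

Answer: REJECT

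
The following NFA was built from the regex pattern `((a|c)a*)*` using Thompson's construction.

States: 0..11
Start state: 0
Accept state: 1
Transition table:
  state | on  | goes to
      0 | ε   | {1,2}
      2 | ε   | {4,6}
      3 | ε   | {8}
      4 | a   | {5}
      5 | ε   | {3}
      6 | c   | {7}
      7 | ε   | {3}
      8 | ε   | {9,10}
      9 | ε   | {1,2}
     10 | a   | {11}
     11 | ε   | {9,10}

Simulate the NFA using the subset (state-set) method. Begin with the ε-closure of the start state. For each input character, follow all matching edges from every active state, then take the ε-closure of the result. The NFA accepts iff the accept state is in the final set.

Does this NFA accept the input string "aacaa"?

initial (ε-close {0}): {0,1,2,4,6}
'a' @ 1: {1,2,3,4,5,6,8,9,10}  [accepting]
'a' @ 2: {1,2,3,4,5,6,8,9,10,11}  [accepting]
'c' @ 3: {1,2,3,4,6,7,8,9,10}  [accepting]
'a' @ 4: {1,2,3,4,5,6,8,9,10,11}  [accepting]
'a' @ 5: {1,2,3,4,5,6,8,9,10,11}  [accepting]
end set {1,2,3,4,5,6,8,9,10,11} — state 1 in

Answer: ACCEPT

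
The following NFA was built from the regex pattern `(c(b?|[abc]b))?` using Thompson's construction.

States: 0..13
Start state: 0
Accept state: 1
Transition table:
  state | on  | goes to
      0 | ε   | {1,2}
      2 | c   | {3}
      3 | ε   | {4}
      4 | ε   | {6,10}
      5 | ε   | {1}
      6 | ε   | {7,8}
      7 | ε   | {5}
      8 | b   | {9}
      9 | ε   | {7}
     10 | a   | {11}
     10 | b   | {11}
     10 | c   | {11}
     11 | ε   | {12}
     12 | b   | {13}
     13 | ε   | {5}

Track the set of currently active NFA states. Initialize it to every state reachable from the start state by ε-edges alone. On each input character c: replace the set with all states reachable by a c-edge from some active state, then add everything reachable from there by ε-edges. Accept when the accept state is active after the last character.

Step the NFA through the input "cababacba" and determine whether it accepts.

Answer: REJECT

Trace:
initial (ε-close {0}): {0,1,2}
'c' @ 1: {1,3,4,5,6,7,8,10}  ✓accept
'a' @ 2: {11,12}
'b' @ 3: {1,5,13}  ✓accept
'a' @ 4: {}  — dead — no transitions
rest 'bacba' ignored (set empty)
final: {}; accept 1 not in set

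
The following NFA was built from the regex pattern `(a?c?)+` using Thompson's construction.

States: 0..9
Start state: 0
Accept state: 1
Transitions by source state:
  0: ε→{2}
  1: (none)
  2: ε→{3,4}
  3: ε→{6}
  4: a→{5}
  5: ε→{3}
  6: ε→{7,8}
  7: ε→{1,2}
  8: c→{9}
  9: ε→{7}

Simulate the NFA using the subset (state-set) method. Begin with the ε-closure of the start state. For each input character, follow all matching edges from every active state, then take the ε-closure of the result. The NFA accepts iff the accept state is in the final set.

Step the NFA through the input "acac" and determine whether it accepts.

Answer: ACCEPT

Trace:
initial (ε-close {0}): {0,1,2,3,4,6,7,8}
'a' @ 1: {1,2,3,4,5,6,7,8}  ✓accept
'c' @ 2: {1,2,3,4,6,7,8,9}  ✓accept
'a' @ 3: {1,2,3,4,5,6,7,8}  ✓accept
'c' @ 4: {1,2,3,4,6,7,8,9}  ✓accept
after full input: {1,2,3,4,6,7,8,9}  (accept=1 in)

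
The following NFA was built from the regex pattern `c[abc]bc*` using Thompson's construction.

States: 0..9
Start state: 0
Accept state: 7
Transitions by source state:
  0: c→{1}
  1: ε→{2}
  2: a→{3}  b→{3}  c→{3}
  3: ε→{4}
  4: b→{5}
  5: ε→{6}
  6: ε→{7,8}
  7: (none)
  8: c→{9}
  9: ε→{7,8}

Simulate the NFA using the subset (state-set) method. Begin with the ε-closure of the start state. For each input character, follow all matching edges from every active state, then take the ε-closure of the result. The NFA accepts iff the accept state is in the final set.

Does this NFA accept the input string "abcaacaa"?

Answer: REJECT

Derivation:
start: ε-closure({0}) = {0}
'a' @ 1: {}  — no active states
rest 'bcaacaa' ignored (set empty)
final: {}; accept 7 not in set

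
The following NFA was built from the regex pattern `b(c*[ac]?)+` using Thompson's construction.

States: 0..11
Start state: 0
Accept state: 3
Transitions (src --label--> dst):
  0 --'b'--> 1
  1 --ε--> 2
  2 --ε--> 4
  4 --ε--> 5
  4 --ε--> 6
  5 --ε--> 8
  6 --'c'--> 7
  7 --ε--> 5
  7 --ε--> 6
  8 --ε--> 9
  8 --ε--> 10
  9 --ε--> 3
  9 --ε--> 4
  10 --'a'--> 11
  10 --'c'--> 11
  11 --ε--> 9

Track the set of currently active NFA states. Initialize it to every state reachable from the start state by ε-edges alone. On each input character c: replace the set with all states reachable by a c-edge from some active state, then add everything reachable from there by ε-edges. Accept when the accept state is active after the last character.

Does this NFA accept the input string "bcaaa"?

Answer: ACCEPT

Trace:
S₀ = ε-closure({0}) = {0}
'b' @ 1: {1,2,3,4,5,6,8,9,10}  ✓accept
'c' @ 2: {3,4,5,6,7,8,9,10,11}  ✓accept
'a' @ 3: {3,4,5,6,8,9,10,11}  ✓accept
'a' @ 4: {3,4,5,6,8,9,10,11}  ✓accept
'a' @ 5: {3,4,5,6,8,9,10,11}  ✓accept
after full input: {3,4,5,6,8,9,10,11}  (accept=3 in)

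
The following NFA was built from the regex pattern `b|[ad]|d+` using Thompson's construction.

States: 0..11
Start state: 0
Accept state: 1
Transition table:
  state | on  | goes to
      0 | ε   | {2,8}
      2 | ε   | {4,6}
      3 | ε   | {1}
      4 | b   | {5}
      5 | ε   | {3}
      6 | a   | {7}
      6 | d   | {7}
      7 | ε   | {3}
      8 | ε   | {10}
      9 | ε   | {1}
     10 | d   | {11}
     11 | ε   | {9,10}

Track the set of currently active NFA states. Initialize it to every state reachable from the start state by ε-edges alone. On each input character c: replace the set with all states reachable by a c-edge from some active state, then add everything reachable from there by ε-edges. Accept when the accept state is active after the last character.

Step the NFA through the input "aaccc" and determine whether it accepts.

initial (ε-close {0}): {0,2,4,6,8,10}
'a' @ 1: {1,3,7}  [accepting]
'a' @ 2: {}  — state set empty
rest 'ccc' ignored (set empty)
end set {} — state 1 not in

Answer: REJECT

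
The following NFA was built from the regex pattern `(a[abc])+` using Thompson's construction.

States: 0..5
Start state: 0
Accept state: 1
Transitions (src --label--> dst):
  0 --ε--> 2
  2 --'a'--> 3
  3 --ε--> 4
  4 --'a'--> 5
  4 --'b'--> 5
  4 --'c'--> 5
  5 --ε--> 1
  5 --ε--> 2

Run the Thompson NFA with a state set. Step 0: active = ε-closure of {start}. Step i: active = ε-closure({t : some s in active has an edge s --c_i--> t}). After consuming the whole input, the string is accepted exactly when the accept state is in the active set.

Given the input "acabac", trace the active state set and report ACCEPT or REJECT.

initial (ε-close {0}): {0,2}
'a' @ 1: {3,4}
'c' @ 2: {1,2,5}  (accept∈set)
'a' @ 3: {3,4}
'b' @ 4: {1,2,5}  (accept∈set)
'a' @ 5: {3,4}
'c' @ 6: {1,2,5}  (accept∈set)
after full input: {1,2,5}  (accept=1 in)

Answer: ACCEPT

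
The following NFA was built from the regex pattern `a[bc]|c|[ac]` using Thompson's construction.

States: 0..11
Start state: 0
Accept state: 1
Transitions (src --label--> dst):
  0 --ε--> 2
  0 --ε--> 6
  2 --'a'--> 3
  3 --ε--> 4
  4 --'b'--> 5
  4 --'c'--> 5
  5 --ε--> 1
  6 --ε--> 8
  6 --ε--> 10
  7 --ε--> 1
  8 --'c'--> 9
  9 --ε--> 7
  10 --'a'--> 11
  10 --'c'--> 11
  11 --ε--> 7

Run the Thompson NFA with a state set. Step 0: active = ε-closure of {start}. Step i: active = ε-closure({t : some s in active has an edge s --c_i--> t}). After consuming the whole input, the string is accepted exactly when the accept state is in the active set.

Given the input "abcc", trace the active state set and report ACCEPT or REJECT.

initial (ε-close {0}): {0,2,6,8,10}
'a' @ 1: {1,3,4,7,11}  [accepting]
'b' @ 2: {1,5}  [accepting]
'c' @ 3: {}  — state set empty
rest 'c' ignored (set empty)
end set {} — state 1 not in

Answer: REJECT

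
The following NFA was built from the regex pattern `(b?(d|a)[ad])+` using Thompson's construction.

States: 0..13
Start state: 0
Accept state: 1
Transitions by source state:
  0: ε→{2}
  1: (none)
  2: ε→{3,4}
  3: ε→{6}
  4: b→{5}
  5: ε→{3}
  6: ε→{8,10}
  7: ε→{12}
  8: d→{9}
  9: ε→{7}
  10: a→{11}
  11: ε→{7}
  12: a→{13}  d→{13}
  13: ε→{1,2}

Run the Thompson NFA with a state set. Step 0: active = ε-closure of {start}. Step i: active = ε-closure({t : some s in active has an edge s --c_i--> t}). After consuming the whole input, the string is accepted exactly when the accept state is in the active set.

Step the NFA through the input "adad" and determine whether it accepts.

Answer: ACCEPT

Trace:
initial (ε-close {0}): {0,2,3,4,6,8,10}
'a' @ 1: {7,11,12}
'd' @ 2: {1,2,3,4,6,8,10,13}  (accept∈set)
'a' @ 3: {7,11,12}
'd' @ 4: {1,2,3,4,6,8,10,13}  (accept∈set)
end set {1,2,3,4,6,8,10,13} — state 1 in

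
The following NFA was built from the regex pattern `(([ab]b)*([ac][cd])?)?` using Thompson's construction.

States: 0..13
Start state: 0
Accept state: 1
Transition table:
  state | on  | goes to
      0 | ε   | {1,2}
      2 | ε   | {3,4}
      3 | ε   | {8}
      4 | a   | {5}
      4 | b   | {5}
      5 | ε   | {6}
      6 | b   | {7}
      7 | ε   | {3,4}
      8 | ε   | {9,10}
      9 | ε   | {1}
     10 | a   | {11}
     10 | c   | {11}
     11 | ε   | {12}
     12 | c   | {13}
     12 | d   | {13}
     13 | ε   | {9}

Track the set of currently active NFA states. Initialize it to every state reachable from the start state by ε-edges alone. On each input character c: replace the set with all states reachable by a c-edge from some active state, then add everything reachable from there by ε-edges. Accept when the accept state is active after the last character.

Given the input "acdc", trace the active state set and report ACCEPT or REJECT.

Answer: REJECT

Steps:
start: ε-closure({0}) = {0,1,2,3,4,8,9,10}
'a' @ 1: {5,6,11,12}
'c' @ 2: {1,9,13}  ✓accept
'd' @ 3: {}  — state set empty
rest 'c' ignored (set empty)
final: {}; accept 1 not in set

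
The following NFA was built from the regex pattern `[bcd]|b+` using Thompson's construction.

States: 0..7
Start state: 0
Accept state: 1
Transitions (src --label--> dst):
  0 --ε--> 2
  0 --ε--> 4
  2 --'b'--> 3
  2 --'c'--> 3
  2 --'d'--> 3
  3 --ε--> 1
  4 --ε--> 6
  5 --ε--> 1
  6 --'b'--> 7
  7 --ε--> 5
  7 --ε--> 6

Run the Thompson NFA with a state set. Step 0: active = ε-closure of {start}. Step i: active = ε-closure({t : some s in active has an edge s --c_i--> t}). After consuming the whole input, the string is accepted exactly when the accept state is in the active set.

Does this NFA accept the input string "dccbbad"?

initial (ε-close {0}): {0,2,4,6}
'd' @ 1: {1,3}  (accept∈set)
'c' @ 2: {}  — no active states
rest 'cbbad' ignored (set empty)
after full input: {}  (accept=1 not in)

Answer: REJECT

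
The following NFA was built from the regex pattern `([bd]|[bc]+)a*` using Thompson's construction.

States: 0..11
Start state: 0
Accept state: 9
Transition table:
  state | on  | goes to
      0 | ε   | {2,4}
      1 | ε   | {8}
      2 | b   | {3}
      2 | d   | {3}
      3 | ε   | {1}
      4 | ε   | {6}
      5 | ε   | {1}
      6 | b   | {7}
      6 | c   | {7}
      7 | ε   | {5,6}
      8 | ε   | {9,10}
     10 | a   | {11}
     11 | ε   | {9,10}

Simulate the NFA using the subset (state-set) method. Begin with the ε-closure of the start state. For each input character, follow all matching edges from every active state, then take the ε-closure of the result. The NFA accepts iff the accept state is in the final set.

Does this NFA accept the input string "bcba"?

start: ε-closure({0}) = {0,2,4,6}
'b' @ 1: {1,3,5,6,7,8,9,10}  ✓accept
'c' @ 2: {1,5,6,7,8,9,10}  ✓accept
'b' @ 3: {1,5,6,7,8,9,10}  ✓accept
'a' @ 4: {9,10,11}  ✓accept
final: {9,10,11}; accept 9 in set

Answer: ACCEPT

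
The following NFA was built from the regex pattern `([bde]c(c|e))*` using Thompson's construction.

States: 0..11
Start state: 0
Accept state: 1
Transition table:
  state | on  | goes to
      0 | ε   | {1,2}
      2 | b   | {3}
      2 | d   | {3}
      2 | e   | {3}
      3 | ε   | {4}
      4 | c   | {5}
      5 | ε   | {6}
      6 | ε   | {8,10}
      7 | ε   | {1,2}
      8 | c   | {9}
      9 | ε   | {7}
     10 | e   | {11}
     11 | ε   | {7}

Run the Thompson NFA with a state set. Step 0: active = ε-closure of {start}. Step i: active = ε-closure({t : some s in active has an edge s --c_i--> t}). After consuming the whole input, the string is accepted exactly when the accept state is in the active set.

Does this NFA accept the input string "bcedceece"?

Answer: ACCEPT

Steps:
S₀ = ε-closure({0}) = {0,1,2}
'b' @ 1: {3,4}
'c' @ 2: {5,6,8,10}
'e' @ 3: {1,2,7,11}  [accepting]
'd' @ 4: {3,4}
'c' @ 5: {5,6,8,10}
'e' @ 6: {1,2,7,11}  [accepting]
'e' @ 7: {3,4}
'c' @ 8: {5,6,8,10}
'e' @ 9: {1,2,7,11}  [accepting]
final: {1,2,7,11}; accept 1 in set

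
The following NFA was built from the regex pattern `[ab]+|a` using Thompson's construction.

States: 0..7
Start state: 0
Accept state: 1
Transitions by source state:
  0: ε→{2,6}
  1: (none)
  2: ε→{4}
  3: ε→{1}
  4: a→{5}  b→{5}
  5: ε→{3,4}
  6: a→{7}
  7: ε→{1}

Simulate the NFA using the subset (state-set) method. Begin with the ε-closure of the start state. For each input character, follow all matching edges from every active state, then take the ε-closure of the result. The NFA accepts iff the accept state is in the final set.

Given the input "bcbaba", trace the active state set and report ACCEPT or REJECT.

start: ε-closure({0}) = {0,2,4,6}
'b' @ 1: {1,3,4,5}  (accept∈set)
'c' @ 2: {}  — dead — no transitions
rest 'baba' ignored (set empty)
final: {}; accept 1 not in set

Answer: REJECT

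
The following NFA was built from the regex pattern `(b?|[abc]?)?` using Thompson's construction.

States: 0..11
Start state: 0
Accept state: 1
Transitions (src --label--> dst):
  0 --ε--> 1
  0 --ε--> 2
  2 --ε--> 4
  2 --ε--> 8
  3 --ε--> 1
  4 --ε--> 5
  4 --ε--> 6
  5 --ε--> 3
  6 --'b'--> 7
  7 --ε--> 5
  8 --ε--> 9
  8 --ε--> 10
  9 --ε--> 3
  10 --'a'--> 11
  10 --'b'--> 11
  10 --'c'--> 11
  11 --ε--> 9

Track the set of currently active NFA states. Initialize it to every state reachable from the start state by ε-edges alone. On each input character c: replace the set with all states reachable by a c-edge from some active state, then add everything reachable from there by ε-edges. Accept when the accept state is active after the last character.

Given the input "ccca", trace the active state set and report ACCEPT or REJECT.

initial (ε-close {0}): {0,1,2,3,4,5,6,8,9,10}
'c' @ 1: {1,3,9,11}  ✓accept
'c' @ 2: {}  — dead — no transitions
rest 'ca' ignored (set empty)
end set {} — state 1 not in

Answer: REJECT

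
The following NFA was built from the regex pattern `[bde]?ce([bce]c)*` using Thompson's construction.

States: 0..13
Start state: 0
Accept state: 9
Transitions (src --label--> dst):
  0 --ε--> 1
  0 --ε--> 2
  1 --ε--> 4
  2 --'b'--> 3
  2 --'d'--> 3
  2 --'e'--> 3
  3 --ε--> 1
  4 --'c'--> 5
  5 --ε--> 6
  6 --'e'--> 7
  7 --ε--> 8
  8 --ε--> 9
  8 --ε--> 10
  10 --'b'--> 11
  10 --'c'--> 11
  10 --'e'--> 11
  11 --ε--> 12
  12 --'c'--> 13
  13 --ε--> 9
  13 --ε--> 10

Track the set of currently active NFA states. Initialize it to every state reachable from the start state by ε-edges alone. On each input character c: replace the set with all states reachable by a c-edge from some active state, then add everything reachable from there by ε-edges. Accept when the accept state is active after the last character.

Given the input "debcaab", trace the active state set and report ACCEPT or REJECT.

Answer: REJECT

Steps:
initial (ε-close {0}): {0,1,2,4}
'd' @ 1: {1,3,4}
'e' @ 2: {}  — dead — no transitions
rest 'bcaab' ignored (set empty)
final: {}; accept 9 not in set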